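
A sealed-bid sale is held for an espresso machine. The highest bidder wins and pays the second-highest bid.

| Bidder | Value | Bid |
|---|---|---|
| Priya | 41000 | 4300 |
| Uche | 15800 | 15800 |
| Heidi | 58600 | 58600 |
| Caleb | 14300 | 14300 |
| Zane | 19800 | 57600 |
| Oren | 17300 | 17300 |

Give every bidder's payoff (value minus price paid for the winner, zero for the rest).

Ordered from highest: Heidi 58600 > Zane 57600 > Oren 17300 > Uche 15800 > Caleb 14300 > Priya 4300.
Heidi has the top bid and wins; the price is the second-highest bid, 57600.
Heidi's payoff = 58600 − 57600 = 1000. All other bidders lose, so their payoff is 0.

Priya 0, Uche 0, Heidi 1000, Caleb 0, Zane 0, Oren 0.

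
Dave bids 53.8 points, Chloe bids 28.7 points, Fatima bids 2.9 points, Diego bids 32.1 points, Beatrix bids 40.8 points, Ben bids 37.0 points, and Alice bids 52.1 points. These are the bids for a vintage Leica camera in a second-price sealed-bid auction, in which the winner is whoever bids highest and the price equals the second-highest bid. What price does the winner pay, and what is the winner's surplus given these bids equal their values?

Price 52.1 points; surplus 1.7 points.

Ordered from highest: Dave 53.8 points; Alice 52.1 points; Beatrix 40.8 points; Ben 37.0 points; Diego 32.1 points; Chloe 28.7 points; Fatima 2.9 points.
Dave is the highest bidder, so Dave wins.
Under the second-price rule, the price is the second-highest bid: 52.1 points.
Surplus = 53.8 points − 52.1 points = 1.7 points.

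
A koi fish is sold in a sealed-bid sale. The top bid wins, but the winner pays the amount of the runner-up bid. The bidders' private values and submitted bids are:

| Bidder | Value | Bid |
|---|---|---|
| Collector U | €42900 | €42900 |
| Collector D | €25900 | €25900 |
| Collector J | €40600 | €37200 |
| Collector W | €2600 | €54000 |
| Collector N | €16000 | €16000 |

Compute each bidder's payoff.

Collector U €0, Collector D €0, Collector J €0, Collector W -€40300, Collector N €0.

Ranking the bids: Collector W €54000; Collector U €42900; Collector J €37200; Collector D €25900; Collector N €16000.
Collector W has the top bid and wins; the price is the second-highest bid, €42900.
Collector W's payoff = €2600 − €42900 = -€40300. All other bidders lose, so their payoff is 0.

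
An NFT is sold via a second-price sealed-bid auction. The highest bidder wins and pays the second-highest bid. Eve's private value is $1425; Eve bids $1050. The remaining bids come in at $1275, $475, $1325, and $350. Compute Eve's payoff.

Highest competing bid: $1325.
Eve's bid $1050 is not the highest, so Eve loses, pays nothing, and earns zero payoff.

Eve's payoff: $0.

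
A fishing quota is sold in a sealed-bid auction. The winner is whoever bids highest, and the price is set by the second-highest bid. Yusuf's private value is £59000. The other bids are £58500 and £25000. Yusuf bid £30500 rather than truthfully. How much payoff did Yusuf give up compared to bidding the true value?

The highest competing bid is £58500.
Bidding truthfully at £59000: Yusuf has the top bid, wins, and pays the second-highest bid £58500. Payoff = £59000 − £58500 = £500.
Bidding £30500: the top bid is £58500 (a rival), so Yusuf loses. Payoff = £0.
Regret = truthful payoff − actual payoff = £500 − £0 = £500.
This is the dominant-strategy logic: truthful bidding weakly beats any alternative.

Regret: £500.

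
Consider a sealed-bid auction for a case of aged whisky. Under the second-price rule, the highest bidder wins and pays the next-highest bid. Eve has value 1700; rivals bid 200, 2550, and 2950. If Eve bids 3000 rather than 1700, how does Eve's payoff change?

The highest competing bid is 2950.
Bidding truthfully at 1700: the top bid is 2950 (a rival), so Eve loses. Payoff = 0.
Bidding 3000: Eve has the top bid, wins, and pays the second-highest bid 2950. Payoff = 1700 − 2950 = -1250.
Change = -1250 − 0 = -1250.

-1250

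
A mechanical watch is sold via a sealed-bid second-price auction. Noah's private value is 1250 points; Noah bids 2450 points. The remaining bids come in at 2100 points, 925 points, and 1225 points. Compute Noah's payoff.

Highest competing bid: 2100 points.
Noah's bid 2450 points is the highest overall, so Noah wins and pays the second-highest bid, 2100 points.
Payoff = value − price = 1250 points − 2100 points = -850 points.
Overbidding won the item at a price above value — truthful bidding would have avoided this loss.

Payoff = -850 points.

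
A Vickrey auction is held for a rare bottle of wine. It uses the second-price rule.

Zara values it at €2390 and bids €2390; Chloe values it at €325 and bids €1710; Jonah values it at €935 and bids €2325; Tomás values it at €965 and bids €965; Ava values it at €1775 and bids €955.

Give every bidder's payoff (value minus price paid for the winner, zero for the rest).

Bids in descending order: Zara €2390; Jonah €2325; Chloe €1710; Tomás €965; Ava €955.
Zara has the top bid and wins; the price is the second-highest bid, €2325.
Zara's payoff = €2390 − €2325 = €65. All other bidders lose, so their payoff is 0.

Payoffs: Zara €65, Chloe €0, Jonah €0, Tomás €0, Ava €0.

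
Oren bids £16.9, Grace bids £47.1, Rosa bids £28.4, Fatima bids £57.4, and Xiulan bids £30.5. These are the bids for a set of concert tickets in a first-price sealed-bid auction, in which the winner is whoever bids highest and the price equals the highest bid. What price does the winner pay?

Ordered from highest: Fatima £57.4; Grace £47.1; Xiulan £30.5; Rosa £28.4; Oren £16.9.
Fatima is the highest bidder, so Fatima wins.
Under the first-price rule, the price is the highest bid: £57.4.

Price paid: £57.4.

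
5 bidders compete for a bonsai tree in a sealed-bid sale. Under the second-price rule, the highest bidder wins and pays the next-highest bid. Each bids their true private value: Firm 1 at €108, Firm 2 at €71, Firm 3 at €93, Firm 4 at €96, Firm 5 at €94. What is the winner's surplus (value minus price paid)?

Surplus = €12.

Sorted high to low: Firm 1 €108, then Firm 4 €96, then Firm 5 €94, then Firm 3 €93, then Firm 2 €71.
Firm 1 wins with the top bid and pays the second-highest, €96.
Surplus = €108 − €96 = €12.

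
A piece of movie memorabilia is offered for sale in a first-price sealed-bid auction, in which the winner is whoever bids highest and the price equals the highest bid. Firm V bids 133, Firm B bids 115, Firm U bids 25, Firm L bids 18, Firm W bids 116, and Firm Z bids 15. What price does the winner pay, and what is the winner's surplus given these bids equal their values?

The winner pays 133 for a surplus of 0.

Ordered from highest: Firm V 133, then Firm W 116, then Firm B 115, then Firm U 25, then Firm L 18, then Firm Z 15.
Firm V is the highest bidder, so Firm V wins.
Under the first-price rule, the price is the highest bid: 133.
Surplus = 133 − 133 = 0.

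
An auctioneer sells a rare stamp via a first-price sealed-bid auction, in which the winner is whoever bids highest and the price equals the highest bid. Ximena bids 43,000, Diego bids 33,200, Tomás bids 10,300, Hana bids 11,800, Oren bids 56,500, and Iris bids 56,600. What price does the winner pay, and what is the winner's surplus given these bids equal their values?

Ranking the bids: Iris 56,600 > Oren 56,500 > Ximena 43,000 > Diego 33,200 > Hana 11,800 > Tomás 10,300.
Iris is the highest bidder, so Iris wins.
Under the first-price rule, the price is the highest bid: 56,600.
Surplus = 56,600 − 56,600 = 0.

Price 56,600; surplus 0.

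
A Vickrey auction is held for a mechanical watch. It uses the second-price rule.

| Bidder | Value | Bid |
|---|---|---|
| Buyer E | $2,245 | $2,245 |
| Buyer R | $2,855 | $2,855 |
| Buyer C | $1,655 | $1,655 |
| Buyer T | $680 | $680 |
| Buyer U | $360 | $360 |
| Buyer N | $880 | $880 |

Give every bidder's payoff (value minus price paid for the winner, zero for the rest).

Buyer E $0, Buyer R $610, Buyer C $0, Buyer T $0, Buyer U $0, Buyer N $0.

Ordered from highest: Buyer R $2,855; Buyer E $2,245; Buyer C $1,655; Buyer N $880; Buyer T $680; Buyer U $360.
Buyer R has the top bid and wins; the price is the second-highest bid, $2,245.
Buyer R's payoff = $2,855 − $2,245 = $610. All other bidders lose, so their payoff is 0.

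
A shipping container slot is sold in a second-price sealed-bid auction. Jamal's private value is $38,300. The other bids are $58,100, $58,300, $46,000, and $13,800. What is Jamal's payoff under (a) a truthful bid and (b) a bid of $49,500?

The highest competing bid is $58,300.
Bidding truthfully at $38,300: the top bid is $58,300 (a rival), so Jamal loses. Payoff = $0.
Bidding $49,500: the top bid is $58,300 (a rival), so Jamal loses. Payoff = $0.

(a) $0  (b) $0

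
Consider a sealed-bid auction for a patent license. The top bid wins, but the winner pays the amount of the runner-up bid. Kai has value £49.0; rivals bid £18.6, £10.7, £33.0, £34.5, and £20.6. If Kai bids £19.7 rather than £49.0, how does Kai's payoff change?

The highest competing bid is £34.5.
Bidding truthfully at £49.0: Kai has the top bid, wins, and pays the second-highest bid £34.5. Payoff = £49.0 − £34.5 = £14.5.
Bidding £19.7: the top bid is £34.5 (a rival), so Kai loses. Payoff = £0.0.
Change = £0.0 − £14.5 = -£14.5.
This is the dominant-strategy logic: truthful bidding weakly beats any alternative.

Change in payoff: -£14.5.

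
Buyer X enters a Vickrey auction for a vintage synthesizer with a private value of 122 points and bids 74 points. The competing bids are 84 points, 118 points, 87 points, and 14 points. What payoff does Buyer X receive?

Highest competing bid: 118 points.
Buyer X's bid 74 points is not the highest, so Buyer X loses, pays nothing, and earns zero payoff.

Payoff = 0 points.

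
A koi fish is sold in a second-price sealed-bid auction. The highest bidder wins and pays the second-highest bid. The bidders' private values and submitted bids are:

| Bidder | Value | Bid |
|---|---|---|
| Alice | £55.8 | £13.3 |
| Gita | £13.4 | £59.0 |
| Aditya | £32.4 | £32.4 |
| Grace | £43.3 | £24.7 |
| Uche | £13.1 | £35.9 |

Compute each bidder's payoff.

Alice £0.0, Gita -£22.5, Aditya £0.0, Grace £0.0, Uche £0.0.

Bids in descending order: Gita £59.0 > Uche £35.9 > Aditya £32.4 > Grace £24.7 > Alice £13.3.
Gita has the top bid and wins; the price is the second-highest bid, £35.9.
Gita's payoff = £13.4 − £35.9 = -£22.5. All other bidders lose, so their payoff is 0.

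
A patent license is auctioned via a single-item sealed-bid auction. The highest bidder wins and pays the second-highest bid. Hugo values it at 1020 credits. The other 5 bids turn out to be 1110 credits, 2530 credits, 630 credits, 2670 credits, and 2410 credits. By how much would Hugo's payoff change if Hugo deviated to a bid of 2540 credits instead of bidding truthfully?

The highest competing bid is 2670 credits.
Bidding truthfully at 1020 credits: the top bid is 2670 credits (a rival), so Hugo loses. Payoff = 0 credits.
Bidding 2540 credits: the top bid is 2670 credits (a rival), so Hugo loses. Payoff = 0 credits.
Change = 0 credits − 0 credits = 0 credits.

Change in payoff: 0 credits.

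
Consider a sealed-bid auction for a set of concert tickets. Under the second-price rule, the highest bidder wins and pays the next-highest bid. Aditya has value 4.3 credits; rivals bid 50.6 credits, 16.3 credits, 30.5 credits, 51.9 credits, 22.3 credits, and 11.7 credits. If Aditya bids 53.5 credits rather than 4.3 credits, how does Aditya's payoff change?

The highest competing bid is 51.9 credits.
Bidding truthfully at 4.3 credits: the top bid is 51.9 credits (a rival), so Aditya loses. Payoff = 0.0 credits.
Bidding 53.5 credits: Aditya has the top bid, wins, and pays the second-highest bid 51.9 credits. Payoff = 4.3 credits − 51.9 credits = -47.6 credits.
Change = -47.6 credits − 0.0 credits = -47.6 credits.
This is the dominant-strategy logic: truthful bidding weakly beats any alternative.

Change in payoff: -47.6 credits.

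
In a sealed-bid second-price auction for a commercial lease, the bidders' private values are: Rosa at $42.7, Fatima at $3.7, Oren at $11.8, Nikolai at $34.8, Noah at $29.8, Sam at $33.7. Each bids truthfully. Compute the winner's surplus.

Winner's surplus: $7.9.

Bids in descending order: Rosa $42.7 > Nikolai $34.8 > Sam $33.7 > Noah $29.8 > Oren $11.8 > Fatima $3.7.
Rosa wins with the top bid and pays the second-highest, $34.8.
Surplus = $42.7 − $34.8 = $7.9.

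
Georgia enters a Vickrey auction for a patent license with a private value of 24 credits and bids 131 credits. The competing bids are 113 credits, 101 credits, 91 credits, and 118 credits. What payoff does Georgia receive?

Highest competing bid: 118 credits.
Georgia's bid 131 credits is the highest overall, so Georgia wins and pays the second-highest bid, 118 credits.
Payoff = value − price = 24 credits − 118 credits = -94 credits.

Payoff = -94 credits.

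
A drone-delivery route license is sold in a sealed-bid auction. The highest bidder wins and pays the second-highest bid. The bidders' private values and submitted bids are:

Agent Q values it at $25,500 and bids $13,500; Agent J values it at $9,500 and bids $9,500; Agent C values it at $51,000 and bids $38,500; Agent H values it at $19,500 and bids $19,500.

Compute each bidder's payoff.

Payoffs: Agent Q $0, Agent J $0, Agent C $31,500, Agent H $0.

Ranking the bids: Agent C $38,500 > Agent H $19,500 > Agent Q $13,500 > Agent J $9,500.
Agent C has the top bid and wins; the price is the second-highest bid, $19,500.
Agent C's payoff = $51,000 − $19,500 = $31,500. All other bidders lose, so their payoff is 0.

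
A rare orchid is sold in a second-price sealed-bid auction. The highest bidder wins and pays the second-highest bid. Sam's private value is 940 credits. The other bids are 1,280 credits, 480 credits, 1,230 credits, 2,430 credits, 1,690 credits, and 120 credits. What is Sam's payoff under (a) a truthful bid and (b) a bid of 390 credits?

Truthful: 0 credits; alternative: 0 credits.

The highest competing bid is 2,430 credits.
Bidding truthfully at 940 credits: the top bid is 2,430 credits (a rival), so Sam loses. Payoff = 0 credits.
Bidding 390 credits: the top bid is 2,430 credits (a rival), so Sam loses. Payoff = 0 credits.
The bid only affects whether you win, not the price — here both bids land on the same side of the top rival bid, so the deviation is payoff-neutral.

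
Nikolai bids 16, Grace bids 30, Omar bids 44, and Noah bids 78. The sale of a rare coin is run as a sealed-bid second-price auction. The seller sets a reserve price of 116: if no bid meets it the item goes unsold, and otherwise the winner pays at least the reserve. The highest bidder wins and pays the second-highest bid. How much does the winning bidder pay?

Ordered from highest: Noah 78, then Omar 44, then Grace 30, then Nikolai 16.
The top bid 78 is below the reserve 116, so the item goes unsold and nothing is paid.

unsold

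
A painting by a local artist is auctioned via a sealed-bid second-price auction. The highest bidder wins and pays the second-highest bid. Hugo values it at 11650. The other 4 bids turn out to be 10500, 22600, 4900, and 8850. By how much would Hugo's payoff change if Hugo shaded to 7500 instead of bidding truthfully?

Payoff change: 0.

The highest competing bid is 22600.
Bidding truthfully at 11650: the top bid is 22600 (a rival), so Hugo loses. Payoff = 0.
Bidding 7500: the top bid is 22600 (a rival), so Hugo loses. Payoff = 0.
Change = 0 − 0 = 0.
The bid only affects whether you win, not the price — here both bids land on the same side of the top rival bid, so the deviation is payoff-neutral.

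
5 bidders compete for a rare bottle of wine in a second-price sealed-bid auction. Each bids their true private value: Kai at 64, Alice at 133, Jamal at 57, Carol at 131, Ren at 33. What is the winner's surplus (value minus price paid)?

Surplus = 2.

Ordered from highest: Alice 133 > Carol 131 > Kai 64 > Jamal 57 > Ren 33.
Alice wins with the top bid and pays the second-highest, 131.
Surplus = 133 − 131 = 2.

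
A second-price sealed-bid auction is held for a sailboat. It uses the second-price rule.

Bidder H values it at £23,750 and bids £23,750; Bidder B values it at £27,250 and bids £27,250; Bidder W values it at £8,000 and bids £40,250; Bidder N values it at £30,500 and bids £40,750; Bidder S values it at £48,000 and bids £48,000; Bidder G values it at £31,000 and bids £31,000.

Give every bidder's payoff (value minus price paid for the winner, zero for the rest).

Bidder H £0, Bidder B £0, Bidder W £0, Bidder N £0, Bidder S £7,250, Bidder G £0.

Sorted high to low: Bidder S £48,000 > Bidder N £40,750 > Bidder W £40,250 > Bidder G £31,000 > Bidder B £27,250 > Bidder H £23,750.
Bidder S has the top bid and wins; the price is the second-highest bid, £40,750.
Bidder S's payoff = £48,000 − £40,750 = £7,250. All other bidders lose, so their payoff is 0.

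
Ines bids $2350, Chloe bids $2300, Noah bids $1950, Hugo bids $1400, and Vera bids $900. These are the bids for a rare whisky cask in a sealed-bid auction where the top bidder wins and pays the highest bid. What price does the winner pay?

Price paid: $2350.

Ordered from highest: Ines $2350 > Chloe $2300 > Noah $1950 > Hugo $1400 > Vera $900.
Ines is the highest bidder, so Ines wins.
Under the first-price rule, the price is the highest bid: $2350.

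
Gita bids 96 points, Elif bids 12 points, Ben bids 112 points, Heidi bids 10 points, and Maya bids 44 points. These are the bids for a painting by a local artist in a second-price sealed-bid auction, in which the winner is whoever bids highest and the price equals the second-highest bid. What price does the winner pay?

Sorted high to low: Ben 112 points, then Gita 96 points, then Maya 44 points, then Elif 12 points, then Heidi 10 points.
Ben is the highest bidder, so Ben wins.
Under the second-price rule, the price is the second-highest bid: 96 points.

The winner pays 96 points.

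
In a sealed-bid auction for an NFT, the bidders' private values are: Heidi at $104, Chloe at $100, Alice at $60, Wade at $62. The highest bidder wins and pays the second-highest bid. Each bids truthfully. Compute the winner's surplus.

Bids in descending order: Heidi $104, then Chloe $100, then Wade $62, then Alice $60.
Heidi wins with the top bid and pays the second-highest, $100.
Surplus = $104 − $100 = $4.

Surplus = $4.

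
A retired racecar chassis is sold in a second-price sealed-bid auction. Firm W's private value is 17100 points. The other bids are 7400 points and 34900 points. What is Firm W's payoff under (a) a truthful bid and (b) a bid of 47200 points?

The highest competing bid is 34900 points.
Bidding truthfully at 17100 points: the top bid is 34900 points (a rival), so Firm W loses. Payoff = 0 points.
Bidding 47200 points: Firm W has the top bid, wins, and pays the second-highest bid 34900 points. Payoff = 17100 points − 34900 points = -17800 points.
This is the dominant-strategy logic: truthful bidding weakly beats any alternative.

Truthful: 0 points; alternative: -17800 points.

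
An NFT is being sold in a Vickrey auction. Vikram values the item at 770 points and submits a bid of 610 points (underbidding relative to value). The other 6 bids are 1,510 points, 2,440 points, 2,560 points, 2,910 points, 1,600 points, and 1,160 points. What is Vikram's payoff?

Highest competing bid: 2,910 points.
Vikram's bid 610 points is not the highest, so Vikram loses, pays nothing, and earns zero payoff.

0 points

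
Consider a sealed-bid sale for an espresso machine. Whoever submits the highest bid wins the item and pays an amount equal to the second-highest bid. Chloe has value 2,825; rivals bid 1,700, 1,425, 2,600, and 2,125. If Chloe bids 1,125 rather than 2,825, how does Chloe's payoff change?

-225

The highest competing bid is 2,600.
Bidding truthfully at 2,825: Chloe has the top bid, wins, and pays the second-highest bid 2,600. Payoff = 2,825 − 2,600 = 225.
Bidding 1,125: the top bid is 2,600 (a rival), so Chloe loses. Payoff = 0.
Change = 0 − 225 = -225.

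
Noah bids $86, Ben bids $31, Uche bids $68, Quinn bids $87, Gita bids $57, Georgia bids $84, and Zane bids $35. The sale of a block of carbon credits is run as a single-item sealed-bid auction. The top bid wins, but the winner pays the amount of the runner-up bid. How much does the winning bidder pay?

Ranking the bids: Quinn $87; Noah $86; Georgia $84; Uche $68; Gita $57; Zane $35; Ben $31.
Quinn has the highest bid, so Quinn wins.
The second-highest bid is $86, so that is what Quinn pays.

The winner pays $86.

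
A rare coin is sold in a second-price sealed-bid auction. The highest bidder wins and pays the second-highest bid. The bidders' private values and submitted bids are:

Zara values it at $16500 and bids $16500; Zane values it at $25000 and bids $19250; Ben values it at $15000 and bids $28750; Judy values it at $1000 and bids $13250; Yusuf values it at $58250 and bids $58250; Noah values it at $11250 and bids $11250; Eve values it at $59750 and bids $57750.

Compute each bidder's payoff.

Sorted high to low: Yusuf $58250; Eve $57750; Ben $28750; Zane $19250; Zara $16500; Judy $13250; Noah $11250.
Yusuf has the top bid and wins; the price is the second-highest bid, $57750.
Yusuf's payoff = $58250 − $57750 = $500. All other bidders lose, so their payoff is 0.

Payoffs: Zara $0, Zane $0, Ben $0, Judy $0, Yusuf $500, Noah $0, Eve $0.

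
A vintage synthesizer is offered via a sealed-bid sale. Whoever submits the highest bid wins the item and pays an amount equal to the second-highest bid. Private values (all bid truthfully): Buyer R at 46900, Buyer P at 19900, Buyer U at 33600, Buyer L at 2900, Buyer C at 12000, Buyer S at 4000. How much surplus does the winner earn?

Sorted high to low: Buyer R 46900, then Buyer U 33600, then Buyer P 19900, then Buyer C 12000, then Buyer S 4000, then Buyer L 2900.
Buyer R wins with the top bid and pays the second-highest, 33600.
Surplus = 46900 − 33600 = 13300.

13300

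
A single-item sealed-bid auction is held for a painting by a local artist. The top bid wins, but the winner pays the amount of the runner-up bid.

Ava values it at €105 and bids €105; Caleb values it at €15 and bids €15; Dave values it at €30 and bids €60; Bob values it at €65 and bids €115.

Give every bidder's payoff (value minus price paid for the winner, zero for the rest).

Ordered from highest: Bob €115 > Ava €105 > Dave €60 > Caleb €15.
Bob has the top bid and wins; the price is the second-highest bid, €105.
Bob's payoff = €65 − €105 = -€40. All other bidders lose, so their payoff is 0.

Payoffs: Ava €0, Caleb €0, Dave €0, Bob -€40.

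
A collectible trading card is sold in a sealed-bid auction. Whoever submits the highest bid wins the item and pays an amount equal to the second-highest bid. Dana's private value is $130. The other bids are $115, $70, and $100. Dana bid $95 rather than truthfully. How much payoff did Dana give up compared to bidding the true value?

The highest competing bid is $115.
Bidding truthfully at $130: Dana has the top bid, wins, and pays the second-highest bid $115. Payoff = $130 − $115 = $15.
Bidding $95: the top bid is $115 (a rival), so Dana loses. Payoff = $0.
Regret = truthful payoff − actual payoff = $15 − $0 = $15.
This is the dominant-strategy logic: truthful bidding weakly beats any alternative.

Regret: $15.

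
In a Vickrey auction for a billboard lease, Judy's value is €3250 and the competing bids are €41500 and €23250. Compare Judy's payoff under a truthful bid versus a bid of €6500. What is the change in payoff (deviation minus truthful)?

Change in payoff: €0.

The highest competing bid is €41500.
Bidding truthfully at €3250: the top bid is €41500 (a rival), so Judy loses. Payoff = €0.
Bidding €6500: the top bid is €41500 (a rival), so Judy loses. Payoff = €0.
Change = €0 − €0 = €0.
The bid only affects whether you win, not the price — here both bids land on the same side of the top rival bid, so the deviation is payoff-neutral.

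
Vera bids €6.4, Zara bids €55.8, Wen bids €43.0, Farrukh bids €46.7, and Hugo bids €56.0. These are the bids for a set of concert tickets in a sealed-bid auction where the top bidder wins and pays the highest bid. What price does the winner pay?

The winner pays €56.0.

Ordered from highest: Hugo €56.0 > Zara €55.8 > Farrukh €46.7 > Wen €43.0 > Vera €6.4.
Hugo is the highest bidder, so Hugo wins.
Under the first-price rule, the price is the highest bid: €56.0.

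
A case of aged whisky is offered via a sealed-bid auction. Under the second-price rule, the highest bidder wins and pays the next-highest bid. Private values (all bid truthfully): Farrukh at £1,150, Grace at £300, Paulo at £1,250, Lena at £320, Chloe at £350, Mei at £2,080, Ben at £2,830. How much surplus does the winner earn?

£750

Ranking the bids: Ben £2,830; Mei £2,080; Paulo £1,250; Farrukh £1,150; Chloe £350; Lena £320; Grace £300.
Ben wins with the top bid and pays the second-highest, £2,080.
Surplus = £2,830 − £2,080 = £750.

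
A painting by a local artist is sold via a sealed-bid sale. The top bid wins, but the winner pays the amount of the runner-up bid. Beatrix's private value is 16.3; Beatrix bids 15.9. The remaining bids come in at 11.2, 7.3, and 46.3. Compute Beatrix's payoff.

0.0

Highest competing bid: 46.3.
Beatrix's bid 15.9 is not the highest, so Beatrix loses, pays nothing, and earns zero payoff.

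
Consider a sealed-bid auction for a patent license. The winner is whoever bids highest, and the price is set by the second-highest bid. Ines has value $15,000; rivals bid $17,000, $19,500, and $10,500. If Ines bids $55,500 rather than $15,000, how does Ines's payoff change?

The highest competing bid is $19,500.
Bidding truthfully at $15,000: the top bid is $19,500 (a rival), so Ines loses. Payoff = $0.
Bidding $55,500: Ines has the top bid, wins, and pays the second-highest bid $19,500. Payoff = $15,000 − $19,500 = -$4,500.
Change = -$4,500 − $0 = -$4,500.
This is the dominant-strategy logic: truthful bidding weakly beats any alternative.

Change in payoff: -$4,500.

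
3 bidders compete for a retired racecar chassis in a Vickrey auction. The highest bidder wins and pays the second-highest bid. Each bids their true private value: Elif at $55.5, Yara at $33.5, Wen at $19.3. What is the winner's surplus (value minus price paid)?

Bids in descending order: Elif $55.5 > Yara $33.5 > Wen $19.3.
Elif wins with the top bid and pays the second-highest, $33.5.
Surplus = $55.5 − $33.5 = $22.0.

Winner's surplus: $22.0.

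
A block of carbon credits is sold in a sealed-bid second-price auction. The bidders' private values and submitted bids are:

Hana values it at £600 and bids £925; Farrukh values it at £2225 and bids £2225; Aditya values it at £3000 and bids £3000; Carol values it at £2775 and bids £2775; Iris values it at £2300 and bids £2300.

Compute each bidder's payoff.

Payoffs: Hana £0, Farrukh £0, Aditya £225, Carol £0, Iris £0.

Ranking the bids: Aditya £3000; Carol £2775; Iris £2300; Farrukh £2225; Hana £925.
Aditya has the top bid and wins; the price is the second-highest bid, £2775.
Aditya's payoff = £3000 − £2775 = £225. All other bidders lose, so their payoff is 0.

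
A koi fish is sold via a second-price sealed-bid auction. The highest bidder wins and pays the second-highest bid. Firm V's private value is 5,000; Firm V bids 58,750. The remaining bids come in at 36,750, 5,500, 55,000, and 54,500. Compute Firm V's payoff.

Firm V's payoff: -50,000.

Highest competing bid: 55,000.
Firm V's bid 58,750 is the highest overall, so Firm V wins and pays the second-highest bid, 55,000.
Payoff = value − price = 5,000 − 55,000 = -50,000.
Overbidding won the item at a price above value — truthful bidding would have avoided this loss.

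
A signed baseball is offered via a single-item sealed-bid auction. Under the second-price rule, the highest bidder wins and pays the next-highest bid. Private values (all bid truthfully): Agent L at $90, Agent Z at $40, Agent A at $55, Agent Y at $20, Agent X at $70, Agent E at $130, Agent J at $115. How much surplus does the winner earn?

Bids in descending order: Agent E $130, then Agent J $115, then Agent L $90, then Agent X $70, then Agent A $55, then Agent Z $40, then Agent Y $20.
Agent E wins with the top bid and pays the second-highest, $115.
Surplus = $130 − $115 = $15.

$15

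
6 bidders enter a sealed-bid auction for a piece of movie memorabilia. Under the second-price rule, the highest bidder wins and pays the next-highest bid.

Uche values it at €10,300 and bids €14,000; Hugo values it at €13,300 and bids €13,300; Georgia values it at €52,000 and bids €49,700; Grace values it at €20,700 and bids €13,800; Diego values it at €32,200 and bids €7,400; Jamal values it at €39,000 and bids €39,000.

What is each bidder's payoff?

Sorted high to low: Georgia €49,700; Jamal €39,000; Uche €14,000; Grace €13,800; Hugo €13,300; Diego €7,400.
Georgia has the top bid and wins; the price is the second-highest bid, €39,000.
Georgia's payoff = €52,000 − €39,000 = €13,000. All other bidders lose, so their payoff is 0.

Uche €0, Hugo €0, Georgia €13,000, Grace €0, Diego €0, Jamal €0.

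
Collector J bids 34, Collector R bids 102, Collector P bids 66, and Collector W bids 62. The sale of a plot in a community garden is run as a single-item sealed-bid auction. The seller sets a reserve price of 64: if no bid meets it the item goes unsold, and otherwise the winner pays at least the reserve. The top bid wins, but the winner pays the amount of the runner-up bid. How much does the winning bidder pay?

Sorted high to low: Collector R 102; Collector P 66; Collector W 62; Collector J 34.
Collector R has the highest bid, so Collector R wins.
The second-highest bid is 66, which exceeds the reserve, so that sets the price.

Price paid: 66.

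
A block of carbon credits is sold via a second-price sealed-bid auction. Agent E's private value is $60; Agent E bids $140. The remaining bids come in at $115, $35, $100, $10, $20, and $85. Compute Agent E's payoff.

-$55

Highest competing bid: $115.
Agent E's bid $140 is the highest overall, so Agent E wins and pays the second-highest bid, $115.
Payoff = value − price = $60 − $115 = -$55.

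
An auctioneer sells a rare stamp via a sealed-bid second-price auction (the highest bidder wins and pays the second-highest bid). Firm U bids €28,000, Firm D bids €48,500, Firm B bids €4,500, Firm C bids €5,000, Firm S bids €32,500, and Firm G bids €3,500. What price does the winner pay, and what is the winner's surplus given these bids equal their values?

Ranking the bids: Firm D €48,500; Firm S €32,500; Firm U €28,000; Firm C €5,000; Firm B €4,500; Firm G €3,500.
Firm D is the highest bidder, so Firm D wins.
Under the second-price rule, the price is the second-highest bid: €32,500.
Surplus = €48,500 − €32,500 = €16,000.

The winner pays €32,500 for a surplus of €16,000.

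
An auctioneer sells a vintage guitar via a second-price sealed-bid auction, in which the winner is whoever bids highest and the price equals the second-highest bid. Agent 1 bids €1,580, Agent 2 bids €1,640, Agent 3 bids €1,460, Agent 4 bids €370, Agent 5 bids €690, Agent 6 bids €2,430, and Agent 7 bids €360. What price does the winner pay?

Price paid: €1,640.

Bids in descending order: Agent 6 €2,430 > Agent 2 €1,640 > Agent 1 €1,580 > Agent 3 €1,460 > Agent 5 €690 > Agent 4 €370 > Agent 7 €360.
Agent 6 is the highest bidder, so Agent 6 wins.
Under the second-price rule, the price is the second-highest bid: €1,640.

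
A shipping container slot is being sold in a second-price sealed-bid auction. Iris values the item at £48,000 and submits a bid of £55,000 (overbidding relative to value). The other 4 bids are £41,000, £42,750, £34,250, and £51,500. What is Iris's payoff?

Iris's payoff: -£3,500.

Highest competing bid: £51,500.
Iris's bid £55,000 is the highest overall, so Iris wins and pays the second-highest bid, £51,500.
Payoff = value − price = £48,000 − £51,500 = -£3,500.
Overbidding won the item at a price above value — truthful bidding would have avoided this loss.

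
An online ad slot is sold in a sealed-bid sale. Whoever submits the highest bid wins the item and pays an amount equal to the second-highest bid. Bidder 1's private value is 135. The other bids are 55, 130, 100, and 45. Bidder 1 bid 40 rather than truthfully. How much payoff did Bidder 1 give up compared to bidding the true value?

The highest competing bid is 130.
Bidding truthfully at 135: Bidder 1 has the top bid, wins, and pays the second-highest bid 130. Payoff = 135 − 130 = 5.
Bidding 40: the top bid is 130 (a rival), so Bidder 1 loses. Payoff = 0.
Regret = truthful payoff − actual payoff = 5 − 0 = 5.

Payoff forgone: 5.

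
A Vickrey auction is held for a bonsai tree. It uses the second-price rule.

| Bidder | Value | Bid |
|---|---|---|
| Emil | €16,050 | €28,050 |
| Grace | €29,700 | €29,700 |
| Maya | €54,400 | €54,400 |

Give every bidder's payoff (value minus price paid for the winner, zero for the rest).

Ranking the bids: Maya €54,400; Grace €29,700; Emil €28,050.
Maya has the top bid and wins; the price is the second-highest bid, €29,700.
Maya's payoff = €54,400 − €29,700 = €24,700. All other bidders lose, so their payoff is 0.

Emil €0, Grace €0, Maya €24,700.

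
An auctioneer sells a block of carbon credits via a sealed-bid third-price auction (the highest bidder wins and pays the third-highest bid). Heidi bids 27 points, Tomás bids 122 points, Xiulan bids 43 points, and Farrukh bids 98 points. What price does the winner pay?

Sorted high to low: Tomás 122 points; Farrukh 98 points; Xiulan 43 points; Heidi 27 points.
Tomás is the highest bidder, so Tomás wins.
Under the third-price rule, the price is the third-highest bid: 43 points.

43 points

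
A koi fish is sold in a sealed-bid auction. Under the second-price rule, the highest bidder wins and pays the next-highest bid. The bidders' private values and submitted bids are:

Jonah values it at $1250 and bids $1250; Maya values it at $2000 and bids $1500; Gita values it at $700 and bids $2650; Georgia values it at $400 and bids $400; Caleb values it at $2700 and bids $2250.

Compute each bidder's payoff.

Sorted high to low: Gita $2650 > Caleb $2250 > Maya $1500 > Jonah $1250 > Georgia $400.
Gita has the top bid and wins; the price is the second-highest bid, $2250.
Gita's payoff = $700 − $2250 = -$1550. All other bidders lose, so their payoff is 0.

Jonah $0, Maya $0, Gita -$1550, Georgia $0, Caleb $0.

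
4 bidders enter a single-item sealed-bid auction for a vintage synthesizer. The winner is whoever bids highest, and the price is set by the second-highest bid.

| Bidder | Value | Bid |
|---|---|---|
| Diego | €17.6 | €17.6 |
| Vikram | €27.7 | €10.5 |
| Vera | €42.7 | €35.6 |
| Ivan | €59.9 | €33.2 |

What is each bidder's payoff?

Payoffs: Diego €0.0, Vikram €0.0, Vera €9.5, Ivan €0.0.

Bids in descending order: Vera €35.6 > Ivan €33.2 > Diego €17.6 > Vikram €10.5.
Vera has the top bid and wins; the price is the second-highest bid, €33.2.
Vera's payoff = €42.7 − €33.2 = €9.5. All other bidders lose, so their payoff is 0.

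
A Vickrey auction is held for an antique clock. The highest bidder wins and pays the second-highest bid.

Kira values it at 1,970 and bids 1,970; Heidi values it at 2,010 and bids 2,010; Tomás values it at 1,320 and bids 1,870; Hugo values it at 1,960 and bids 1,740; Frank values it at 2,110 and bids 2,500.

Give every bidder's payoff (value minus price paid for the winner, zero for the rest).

Kira 0, Heidi 0, Tomás 0, Hugo 0, Frank 100.

Bids in descending order: Frank 2,500 > Heidi 2,010 > Kira 1,970 > Tomás 1,870 > Hugo 1,740.
Frank has the top bid and wins; the price is the second-highest bid, 2,010.
Frank's payoff = 2,110 − 2,010 = 100. All other bidders lose, so their payoff is 0.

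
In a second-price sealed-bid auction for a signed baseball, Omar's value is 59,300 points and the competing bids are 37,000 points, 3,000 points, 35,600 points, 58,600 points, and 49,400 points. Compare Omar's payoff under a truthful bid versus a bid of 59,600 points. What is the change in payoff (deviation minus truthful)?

Change in payoff: 0 points.

The highest competing bid is 58,600 points.
Bidding truthfully at 59,300 points: Omar has the top bid, wins, and pays the second-highest bid 58,600 points. Payoff = 59,300 points − 58,600 points = 700 points.
Bidding 59,600 points: Omar has the top bid, wins, and pays the second-highest bid 58,600 points. Payoff = 59,300 points − 58,600 points = 700 points.
Change = 700 points − 700 points = 0 points.
The bid only affects whether you win, not the price — here both bids land on the same side of the top rival bid, so the deviation is payoff-neutral.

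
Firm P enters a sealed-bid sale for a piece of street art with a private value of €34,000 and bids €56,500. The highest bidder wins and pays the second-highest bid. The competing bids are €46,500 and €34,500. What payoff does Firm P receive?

-€12,500

Highest competing bid: €46,500.
Firm P's bid €56,500 is the highest overall, so Firm P wins and pays the second-highest bid, €46,500.
Payoff = value − price = €34,000 − €46,500 = -€12,500.
Overbidding won the item at a price above value — truthful bidding would have avoided this loss.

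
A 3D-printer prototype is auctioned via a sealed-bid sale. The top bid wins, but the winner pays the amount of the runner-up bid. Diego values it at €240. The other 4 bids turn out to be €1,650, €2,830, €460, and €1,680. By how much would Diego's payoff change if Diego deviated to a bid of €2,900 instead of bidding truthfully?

The highest competing bid is €2,830.
Bidding truthfully at €240: the top bid is €2,830 (a rival), so Diego loses. Payoff = €0.
Bidding €2,900: Diego has the top bid, wins, and pays the second-highest bid €2,830. Payoff = €240 − €2,830 = -€2,590.
Change = -€2,590 − €0 = -€2,590.
This is the dominant-strategy logic: truthful bidding weakly beats any alternative.

Change in payoff: -€2,590.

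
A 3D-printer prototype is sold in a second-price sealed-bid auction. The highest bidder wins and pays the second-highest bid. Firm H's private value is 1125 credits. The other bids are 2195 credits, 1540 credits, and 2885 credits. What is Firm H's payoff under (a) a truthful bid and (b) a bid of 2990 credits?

The highest competing bid is 2885 credits.
Bidding truthfully at 1125 credits: the top bid is 2885 credits (a rival), so Firm H loses. Payoff = 0 credits.
Bidding 2990 credits: Firm H has the top bid, wins, and pays the second-highest bid 2885 credits. Payoff = 1125 credits − 2885 credits = -1760 credits.
This is the dominant-strategy logic: truthful bidding weakly beats any alternative.

Truthful: 0 credits; alternative: -1760 credits.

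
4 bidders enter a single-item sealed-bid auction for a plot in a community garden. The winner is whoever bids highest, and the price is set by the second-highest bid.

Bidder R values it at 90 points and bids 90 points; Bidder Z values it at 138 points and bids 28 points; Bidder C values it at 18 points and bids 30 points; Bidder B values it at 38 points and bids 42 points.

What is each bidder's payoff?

Bidder R 48 points, Bidder Z 0 points, Bidder C 0 points, Bidder B 0 points.

Sorted high to low: Bidder R 90 points > Bidder B 42 points > Bidder C 30 points > Bidder Z 28 points.
Bidder R has the top bid and wins; the price is the second-highest bid, 42 points.
Bidder R's payoff = 90 points − 42 points = 48 points. All other bidders lose, so their payoff is 0.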